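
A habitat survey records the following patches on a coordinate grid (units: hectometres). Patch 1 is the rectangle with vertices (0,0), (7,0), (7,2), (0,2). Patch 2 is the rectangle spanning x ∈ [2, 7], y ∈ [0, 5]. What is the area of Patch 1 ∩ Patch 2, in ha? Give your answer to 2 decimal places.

10.00

|Patch 1∩Patch 2|: x∈[2,7], y∈[0,2] → 5·2 = 10.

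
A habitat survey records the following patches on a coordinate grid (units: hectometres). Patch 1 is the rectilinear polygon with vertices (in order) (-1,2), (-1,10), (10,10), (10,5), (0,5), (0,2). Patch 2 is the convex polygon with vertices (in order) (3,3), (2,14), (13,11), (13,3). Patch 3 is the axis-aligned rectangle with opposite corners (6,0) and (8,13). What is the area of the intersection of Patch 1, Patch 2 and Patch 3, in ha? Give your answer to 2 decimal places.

10.00

The intersection is the polygon with vertices (6,5), (6,10), (8,10), (8,5).
By the shoelace formula its area is 10.00.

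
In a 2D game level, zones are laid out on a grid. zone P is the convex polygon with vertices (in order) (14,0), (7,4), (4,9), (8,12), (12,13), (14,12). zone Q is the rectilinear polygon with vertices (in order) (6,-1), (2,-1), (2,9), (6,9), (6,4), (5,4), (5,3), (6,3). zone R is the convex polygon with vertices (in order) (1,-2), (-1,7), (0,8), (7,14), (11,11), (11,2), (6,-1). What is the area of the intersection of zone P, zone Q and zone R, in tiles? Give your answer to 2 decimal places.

The intersection is the polygon with vertices (6,9), (6,5.667), (4,9).
By the shoelace formula its area is 3.33.

3.33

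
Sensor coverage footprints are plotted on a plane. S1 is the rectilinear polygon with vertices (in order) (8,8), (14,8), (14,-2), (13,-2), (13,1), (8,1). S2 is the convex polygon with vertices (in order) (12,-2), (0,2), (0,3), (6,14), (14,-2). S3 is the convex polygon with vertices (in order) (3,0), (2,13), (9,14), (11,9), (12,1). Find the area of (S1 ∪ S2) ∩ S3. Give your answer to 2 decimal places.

The region (S1 ∪ S2) ∩ S3 is the polygon with vertices (2.921,1.026), (2.427,7.449), (5.747,13.535), (6.2,13.6), (9,8), (11.125,8), (12,1), (5.25,0.25).
By the shoelace formula its area is 84.36.

84.36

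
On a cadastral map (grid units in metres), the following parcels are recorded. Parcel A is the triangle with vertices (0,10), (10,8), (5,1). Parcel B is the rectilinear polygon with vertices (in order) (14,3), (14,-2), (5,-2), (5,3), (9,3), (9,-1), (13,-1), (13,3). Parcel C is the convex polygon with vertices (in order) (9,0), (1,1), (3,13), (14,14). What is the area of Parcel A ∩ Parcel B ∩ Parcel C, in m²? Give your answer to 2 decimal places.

The intersection is the polygon with vertices (5,3), (6.429,3), (5,1).
By the shoelace formula its area is 1.43.

1.43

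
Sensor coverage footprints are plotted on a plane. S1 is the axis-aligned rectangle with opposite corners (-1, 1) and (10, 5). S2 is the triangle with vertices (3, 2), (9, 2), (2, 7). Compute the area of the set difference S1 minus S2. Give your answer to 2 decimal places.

31.40

|S1| = 44, |S1∩S2| = 12.6.
|S1 ∖ S2| = |S1| − |S1∩S2| = 44 − 12.6 = 31.40.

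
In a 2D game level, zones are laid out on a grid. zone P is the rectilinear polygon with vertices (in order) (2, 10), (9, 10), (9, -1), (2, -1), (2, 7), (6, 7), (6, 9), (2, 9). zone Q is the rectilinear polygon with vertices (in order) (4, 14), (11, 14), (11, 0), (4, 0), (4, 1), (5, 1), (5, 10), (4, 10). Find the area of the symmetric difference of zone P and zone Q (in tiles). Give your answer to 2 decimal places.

80.00

|zone P| = 69, |zone Q| = 89, |zone P∩zone Q| = 39.
|zone P △ zone Q| = |zone P| + |zone Q| − 2·|zone P∩zone Q| = 69 + 89 − 78 = 80.00.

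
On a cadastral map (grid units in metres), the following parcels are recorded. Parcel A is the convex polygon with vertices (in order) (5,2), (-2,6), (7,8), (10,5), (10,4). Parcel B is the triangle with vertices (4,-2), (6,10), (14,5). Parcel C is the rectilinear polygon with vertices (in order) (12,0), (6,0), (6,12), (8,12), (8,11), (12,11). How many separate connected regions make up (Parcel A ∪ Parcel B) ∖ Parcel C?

(Parcel A ∪ Parcel B) ∖ Parcel C splits into 2 disjoint pieces (area 31.0913, area 2.65).

2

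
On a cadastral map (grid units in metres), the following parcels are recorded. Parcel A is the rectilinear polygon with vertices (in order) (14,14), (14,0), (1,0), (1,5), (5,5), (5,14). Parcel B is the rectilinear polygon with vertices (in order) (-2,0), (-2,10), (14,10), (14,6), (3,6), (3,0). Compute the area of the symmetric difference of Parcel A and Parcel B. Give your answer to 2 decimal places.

|Parcel A| = 146, |Parcel B| = 94, |Parcel A∩Parcel B| = 46.
|Parcel A △ Parcel B| = |Parcel A| + |Parcel B| − 2·|Parcel A∩Parcel B| = 146 + 94 − 92 = 148.00.

148.00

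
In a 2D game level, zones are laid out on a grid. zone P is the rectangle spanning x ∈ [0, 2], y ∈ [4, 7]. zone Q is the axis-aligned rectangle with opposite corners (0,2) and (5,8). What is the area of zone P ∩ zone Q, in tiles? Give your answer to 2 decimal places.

6.00

|zone P∩zone Q|: x∈[0,2], y∈[4,7] → 2·3 = 6.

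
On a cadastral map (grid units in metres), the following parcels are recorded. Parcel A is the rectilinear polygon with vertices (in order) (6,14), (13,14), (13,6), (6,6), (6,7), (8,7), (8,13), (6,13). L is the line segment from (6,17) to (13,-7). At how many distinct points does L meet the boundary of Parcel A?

4

The segment meets the boundary at (9.208,6), (8,10.143), (6.875,14), (7.167,13).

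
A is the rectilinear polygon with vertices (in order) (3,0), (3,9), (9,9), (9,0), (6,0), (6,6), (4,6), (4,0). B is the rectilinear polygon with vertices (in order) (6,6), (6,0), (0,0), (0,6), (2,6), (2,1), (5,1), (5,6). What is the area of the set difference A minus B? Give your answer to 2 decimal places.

41.00

|A| = 42, |A∩B| = 1.
|A ∖ B| = |A| − |A∩B| = 42 − 1 = 41.00.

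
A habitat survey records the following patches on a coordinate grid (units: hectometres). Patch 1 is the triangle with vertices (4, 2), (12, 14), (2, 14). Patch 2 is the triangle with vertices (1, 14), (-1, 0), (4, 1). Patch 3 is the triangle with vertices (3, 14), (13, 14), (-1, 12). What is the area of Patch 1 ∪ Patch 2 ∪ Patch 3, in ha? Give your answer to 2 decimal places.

By inclusion–exclusion:
Individual areas: |Patch 1| = 60, |Patch 2| = 34, |Patch 3| = 10.
|Patch 1∩Patch 2| = 0.
|Patch 1∩Patch 3| = 8.1321.
|Patch 2∩Patch 3| = 0.3622.
|Patch 1∩Patch 2∩Patch 3| = 0.
|Patch 1 ∪ Patch 2 ∪ Patch 3| = 104 − 8.4943 + 0 = 95.51.

95.51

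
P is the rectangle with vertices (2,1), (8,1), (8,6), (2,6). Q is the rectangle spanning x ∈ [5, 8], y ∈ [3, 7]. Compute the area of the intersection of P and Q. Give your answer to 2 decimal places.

|P∩Q|: x∈[5,8], y∈[3,6] → 3·3 = 9.

9.00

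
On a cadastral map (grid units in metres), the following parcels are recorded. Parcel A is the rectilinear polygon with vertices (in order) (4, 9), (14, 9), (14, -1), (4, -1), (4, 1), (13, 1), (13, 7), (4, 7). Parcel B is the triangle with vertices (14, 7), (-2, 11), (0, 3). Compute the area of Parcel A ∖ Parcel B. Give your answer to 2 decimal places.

|Parcel A| = 46, |Parcel A∩Parcel B| = 12.1429.
|Parcel A ∖ Parcel B| = |Parcel A| − |Parcel A∩Parcel B| = 46 − 12.1429 = 33.86.

33.86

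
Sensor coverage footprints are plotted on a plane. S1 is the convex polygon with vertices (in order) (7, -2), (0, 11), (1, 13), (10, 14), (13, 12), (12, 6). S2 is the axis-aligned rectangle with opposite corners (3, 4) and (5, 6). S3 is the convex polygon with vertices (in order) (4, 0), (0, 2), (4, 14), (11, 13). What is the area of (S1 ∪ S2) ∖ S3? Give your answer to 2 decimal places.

64.47

|S1 ∪ S2| = 122.5495.
|(S1 ∪ S2) ∩ S3| = 58.0759.
|(S1 ∪ S2) ∖ S3| = 122.5495 − 58.0759 = 64.47.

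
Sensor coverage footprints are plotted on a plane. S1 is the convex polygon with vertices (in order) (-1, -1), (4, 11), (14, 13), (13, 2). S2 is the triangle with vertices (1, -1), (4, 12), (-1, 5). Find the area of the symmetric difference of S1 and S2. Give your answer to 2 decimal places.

|S1| = 130.5, |S2| = 22, |S1∩S2| = 8.0411.
|S1 △ S2| = |S1| + |S2| − 2·|S1∩S2| = 130.5 + 22 − 16.0822 = 136.42.

136.42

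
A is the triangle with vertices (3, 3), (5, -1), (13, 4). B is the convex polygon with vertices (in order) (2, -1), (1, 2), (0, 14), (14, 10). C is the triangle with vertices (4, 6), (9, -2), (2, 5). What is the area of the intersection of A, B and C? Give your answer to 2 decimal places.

1.61

The intersection is the polygon with vertices (5.706,3.271), (6.053,2.715), (5.13,1.87), (3.909,3.091).
By the shoelace formula its area is 1.61.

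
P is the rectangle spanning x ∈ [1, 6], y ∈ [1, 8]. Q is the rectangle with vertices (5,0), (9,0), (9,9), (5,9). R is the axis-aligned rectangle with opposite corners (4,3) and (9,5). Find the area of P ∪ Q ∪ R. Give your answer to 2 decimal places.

By inclusion–exclusion:
Individual areas: |P| = 35, |Q| = 36, |R| = 10.
|P∩Q|: x∈[5,6], y∈[1,8] → 1·7 = 7.
|P∩R|: x∈[4,6], y∈[3,5] → 2·2 = 4.
|Q∩R|: x∈[5,9], y∈[3,5] → 4·2 = 8.
|P∩Q∩R| = 2.
|P ∪ Q ∪ R| = 81 − 19 + 2 = 64.00.

64.00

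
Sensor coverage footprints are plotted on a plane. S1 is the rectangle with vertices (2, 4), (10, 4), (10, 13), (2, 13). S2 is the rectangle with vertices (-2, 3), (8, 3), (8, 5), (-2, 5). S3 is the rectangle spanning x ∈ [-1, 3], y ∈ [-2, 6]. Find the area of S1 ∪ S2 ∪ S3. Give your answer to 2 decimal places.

109.00

By inclusion–exclusion:
Individual areas: |S1| = 72, |S2| = 20, |S3| = 32.
|S1∩S2|: x∈[2,8], y∈[4,5] → 6·1 = 6.
|S1∩S3|: x∈[2,3], y∈[4,6] → 1·2 = 2.
|S2∩S3|: x∈[-1,3], y∈[3,5] → 4·2 = 8.
|S1∩S2∩S3| = 1.
|S1 ∪ S2 ∪ S3| = 124 − 16 + 1 = 109.00.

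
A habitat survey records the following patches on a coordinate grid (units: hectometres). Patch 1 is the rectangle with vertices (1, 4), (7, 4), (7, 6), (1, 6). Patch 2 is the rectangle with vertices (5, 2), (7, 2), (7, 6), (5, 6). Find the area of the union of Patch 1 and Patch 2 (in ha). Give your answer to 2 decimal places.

By inclusion–exclusion:
Individual areas: |Patch 1| = 12, |Patch 2| = 8.
|Patch 1∩Patch 2|: x∈[5,7], y∈[4,6] → 2·2 = 4.
|Patch 1 ∪ Patch 2| = 20 − 4 = 16.00.

16.00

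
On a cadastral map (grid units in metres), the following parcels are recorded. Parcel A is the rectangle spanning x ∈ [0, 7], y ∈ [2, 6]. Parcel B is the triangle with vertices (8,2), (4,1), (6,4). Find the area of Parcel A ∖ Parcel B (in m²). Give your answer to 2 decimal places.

25.17

|Parcel A| = 28, |Parcel A∩Parcel B| = 2.8333.
|Parcel A ∖ Parcel B| = |Parcel A| − |Parcel A∩Parcel B| = 28 − 2.8333 = 25.17.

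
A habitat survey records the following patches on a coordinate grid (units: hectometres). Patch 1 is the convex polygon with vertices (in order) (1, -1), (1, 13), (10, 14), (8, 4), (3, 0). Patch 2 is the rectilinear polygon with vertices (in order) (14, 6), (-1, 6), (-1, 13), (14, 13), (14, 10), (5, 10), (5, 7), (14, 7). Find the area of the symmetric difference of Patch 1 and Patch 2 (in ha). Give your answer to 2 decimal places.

|Patch 1| = 94.5, |Patch 2| = 78, |Patch 1∩Patch 2| = 45.
|Patch 1 △ Patch 2| = |Patch 1| + |Patch 2| − 2·|Patch 1∩Patch 2| = 94.5 + 78 − 90 = 82.50.

82.50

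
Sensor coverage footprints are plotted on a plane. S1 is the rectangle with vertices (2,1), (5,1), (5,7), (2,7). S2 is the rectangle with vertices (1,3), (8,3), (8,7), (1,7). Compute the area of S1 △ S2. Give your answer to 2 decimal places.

|S1∩S2|: x∈[2,5], y∈[3,7] → 3·4 = 12.
|S1 △ S2| = |S1| + |S2| − 2·|S1∩S2| = 18 + 28 − 24 = 22.00.

22.00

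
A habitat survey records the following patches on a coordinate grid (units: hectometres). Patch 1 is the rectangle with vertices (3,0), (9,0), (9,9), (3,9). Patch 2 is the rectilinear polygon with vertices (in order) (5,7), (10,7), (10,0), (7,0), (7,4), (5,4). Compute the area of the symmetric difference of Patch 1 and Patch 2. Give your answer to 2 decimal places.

41.00

|Patch 1| = 54, |Patch 2| = 27, |Patch 1∩Patch 2| = 20.
|Patch 1 △ Patch 2| = |Patch 1| + |Patch 2| − 2·|Patch 1∩Patch 2| = 54 + 27 − 40 = 41.00.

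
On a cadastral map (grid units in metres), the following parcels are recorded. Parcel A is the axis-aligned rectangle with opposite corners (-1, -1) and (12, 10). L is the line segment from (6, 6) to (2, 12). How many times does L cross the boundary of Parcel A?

1

The segment meets the boundary at (3.333,10).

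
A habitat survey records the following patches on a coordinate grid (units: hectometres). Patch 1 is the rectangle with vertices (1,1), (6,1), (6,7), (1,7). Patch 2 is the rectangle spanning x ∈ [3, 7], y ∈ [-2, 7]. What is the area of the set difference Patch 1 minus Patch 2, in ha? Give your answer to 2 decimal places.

|Patch 1∩Patch 2|: x∈[3,6], y∈[1,7] → 3·6 = 18.
|Patch 1| = 30.
|Patch 1 ∖ Patch 2| = |Patch 1| − |Patch 1∩Patch 2| = 30 − 18 = 12.00.

12.00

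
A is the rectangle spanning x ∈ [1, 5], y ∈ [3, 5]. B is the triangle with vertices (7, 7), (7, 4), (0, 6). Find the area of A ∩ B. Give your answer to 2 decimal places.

The intersection is the polygon with vertices (5,5), (5,4.571), (3.5,5).
By the shoelace formula its area is 0.32.

0.32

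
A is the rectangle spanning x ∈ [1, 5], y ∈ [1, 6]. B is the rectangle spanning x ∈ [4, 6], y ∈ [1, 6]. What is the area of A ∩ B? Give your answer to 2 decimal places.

5.00

|A∩B|: x∈[4,5], y∈[1,6] → 1·5 = 5.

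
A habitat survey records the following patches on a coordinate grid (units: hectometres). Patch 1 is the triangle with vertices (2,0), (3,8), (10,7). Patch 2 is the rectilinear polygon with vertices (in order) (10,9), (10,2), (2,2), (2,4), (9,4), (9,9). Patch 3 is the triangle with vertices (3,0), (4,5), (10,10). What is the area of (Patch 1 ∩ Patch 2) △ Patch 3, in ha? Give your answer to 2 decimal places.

|Patch 1 ∩ Patch 2| = 6.6161.
|(Patch 1 ∩ Patch 2) ∩ Patch 3| = 2.9853.
|(Patch 1 ∩ Patch 2) △ Patch 3| = 6.6161 + 12.5 − 5.9705 = 13.15.

13.15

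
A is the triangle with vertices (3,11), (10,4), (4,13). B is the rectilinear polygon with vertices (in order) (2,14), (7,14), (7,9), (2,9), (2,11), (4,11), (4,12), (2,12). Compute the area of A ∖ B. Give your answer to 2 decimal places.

4.92

|A| = 10.5, |A∩B| = 5.5833.
|A ∖ B| = |A| − |A∩B| = 10.5 − 5.5833 = 4.92.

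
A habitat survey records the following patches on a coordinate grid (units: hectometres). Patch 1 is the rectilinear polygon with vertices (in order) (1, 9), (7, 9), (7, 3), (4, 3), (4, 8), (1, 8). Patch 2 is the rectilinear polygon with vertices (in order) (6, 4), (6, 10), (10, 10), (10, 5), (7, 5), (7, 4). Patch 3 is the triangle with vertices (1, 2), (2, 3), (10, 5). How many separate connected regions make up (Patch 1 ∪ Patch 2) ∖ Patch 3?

2

(Patch 1 ∪ Patch 2) ∖ Patch 3 splits into 2 disjoint pieces (area 34.375, area 1.5).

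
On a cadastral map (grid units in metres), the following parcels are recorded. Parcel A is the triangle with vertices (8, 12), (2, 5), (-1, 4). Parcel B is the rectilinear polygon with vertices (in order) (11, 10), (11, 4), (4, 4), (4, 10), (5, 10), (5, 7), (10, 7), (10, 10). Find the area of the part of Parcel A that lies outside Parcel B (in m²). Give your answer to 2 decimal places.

|Parcel A| = 7.5, |Parcel A∩Parcel B| = 0.9722.
|Parcel A ∖ Parcel B| = |Parcel A| − |Parcel A∩Parcel B| = 7.5 − 0.9722 = 6.53.

6.53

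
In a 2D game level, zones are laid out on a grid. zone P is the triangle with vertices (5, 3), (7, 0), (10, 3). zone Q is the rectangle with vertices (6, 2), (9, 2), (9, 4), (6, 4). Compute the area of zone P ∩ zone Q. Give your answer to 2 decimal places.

3.00

The intersection is the polygon with vertices (9,3), (9,2), (6,2), (6,3).
By the shoelace formula its area is 3.00.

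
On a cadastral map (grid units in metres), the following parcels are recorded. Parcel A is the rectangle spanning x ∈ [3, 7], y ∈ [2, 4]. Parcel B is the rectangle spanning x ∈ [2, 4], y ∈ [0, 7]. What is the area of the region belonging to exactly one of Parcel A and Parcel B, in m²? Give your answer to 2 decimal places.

|Parcel A∩Parcel B|: x∈[3,4], y∈[2,4] → 1·2 = 2.
|Parcel A △ Parcel B| = |Parcel A| + |Parcel B| − 2·|Parcel A∩Parcel B| = 8 + 14 − 4 = 18.00.

18.00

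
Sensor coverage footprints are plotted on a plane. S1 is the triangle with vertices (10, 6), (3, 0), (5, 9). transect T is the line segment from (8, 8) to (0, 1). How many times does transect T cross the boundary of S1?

The segment meets the boundary at (4,4.5), (7.458,7.525).

2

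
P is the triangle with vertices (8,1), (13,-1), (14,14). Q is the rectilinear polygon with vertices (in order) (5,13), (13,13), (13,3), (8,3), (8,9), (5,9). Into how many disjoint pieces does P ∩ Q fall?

1

P ∩ Q is a single connected region.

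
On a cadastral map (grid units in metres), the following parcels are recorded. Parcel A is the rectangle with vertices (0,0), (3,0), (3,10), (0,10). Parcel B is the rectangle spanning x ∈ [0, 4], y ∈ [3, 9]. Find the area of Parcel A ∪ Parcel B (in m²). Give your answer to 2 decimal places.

36.00

By inclusion–exclusion:
Individual areas: |Parcel A| = 30, |Parcel B| = 24.
|Parcel A∩Parcel B|: x∈[0,3], y∈[3,9] → 3·6 = 18.
|Parcel A ∪ Parcel B| = 54 − 18 = 36.00.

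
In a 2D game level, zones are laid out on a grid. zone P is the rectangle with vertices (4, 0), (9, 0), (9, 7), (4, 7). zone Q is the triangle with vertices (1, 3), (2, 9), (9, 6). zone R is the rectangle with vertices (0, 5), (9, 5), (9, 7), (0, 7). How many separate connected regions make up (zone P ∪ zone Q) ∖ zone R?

(zone P ∪ zone Q) ∖ zone R splits into 2 disjoint pieces (area 28.9792, area 5).

2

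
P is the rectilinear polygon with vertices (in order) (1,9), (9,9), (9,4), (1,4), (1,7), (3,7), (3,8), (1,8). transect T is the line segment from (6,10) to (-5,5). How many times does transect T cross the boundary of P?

2

The segment meets the boundary at (1.6,8), (3.8,9).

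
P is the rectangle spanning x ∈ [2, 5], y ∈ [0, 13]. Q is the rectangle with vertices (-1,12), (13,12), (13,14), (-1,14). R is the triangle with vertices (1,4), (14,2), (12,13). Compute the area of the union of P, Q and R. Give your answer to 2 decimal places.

By inclusion–exclusion:
Individual areas: |P| = 39, |Q| = 28, |R| = 69.5.
|P∩Q|: x∈[2,5], y∈[12,13] → 3·1 = 3.
|P∩R| = 7.2902.
|Q∩R| = 0.702.
|P∩Q∩R| = 0.
|P ∪ Q ∪ R| = 136.5 − 10.9922 + 0 = 125.51.

125.51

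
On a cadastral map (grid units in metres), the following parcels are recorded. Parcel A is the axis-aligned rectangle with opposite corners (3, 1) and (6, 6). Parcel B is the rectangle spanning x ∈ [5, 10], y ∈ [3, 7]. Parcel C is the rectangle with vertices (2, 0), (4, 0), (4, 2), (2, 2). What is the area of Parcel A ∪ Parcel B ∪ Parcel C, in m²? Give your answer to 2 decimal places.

By inclusion–exclusion:
Individual areas: |Parcel A| = 15, |Parcel B| = 20, |Parcel C| = 4.
|Parcel A∩Parcel B|: x∈[5,6], y∈[3,6] → 1·3 = 3.
|Parcel A∩Parcel C|: x∈[3,4], y∈[1,2] → 1·1 = 1.
|Parcel B∩Parcel C| = 0 (no overlap).
|Parcel A∩Parcel B∩Parcel C| = 0.
|Parcel A ∪ Parcel B ∪ Parcel C| = 39 − 4 + 0 = 35.00.

35.00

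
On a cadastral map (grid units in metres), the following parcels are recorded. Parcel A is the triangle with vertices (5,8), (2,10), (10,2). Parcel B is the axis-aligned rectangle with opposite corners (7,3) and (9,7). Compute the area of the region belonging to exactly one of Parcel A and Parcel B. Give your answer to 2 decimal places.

|Parcel A| = 4, |Parcel B| = 8, |Parcel A∩Parcel B| = 0.8.
|Parcel A △ Parcel B| = |Parcel A| + |Parcel B| − 2·|Parcel A∩Parcel B| = 4 + 8 − 1.6 = 10.40.

10.40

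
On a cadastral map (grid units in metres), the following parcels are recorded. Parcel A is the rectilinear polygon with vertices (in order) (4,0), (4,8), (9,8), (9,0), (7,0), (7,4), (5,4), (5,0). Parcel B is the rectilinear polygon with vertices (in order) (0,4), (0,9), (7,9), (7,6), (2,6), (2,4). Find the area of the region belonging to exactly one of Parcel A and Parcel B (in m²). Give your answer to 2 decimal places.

45.00

|Parcel A| = 32, |Parcel B| = 25, |Parcel A∩Parcel B| = 6.
|Parcel A △ Parcel B| = |Parcel A| + |Parcel B| − 2·|Parcel A∩Parcel B| = 32 + 25 − 12 = 45.00.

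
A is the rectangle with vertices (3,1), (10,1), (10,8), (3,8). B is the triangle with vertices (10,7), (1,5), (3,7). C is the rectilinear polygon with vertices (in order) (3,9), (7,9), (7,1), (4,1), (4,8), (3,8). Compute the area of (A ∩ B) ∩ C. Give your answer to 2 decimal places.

3.00

The region (A ∩ B) ∩ C is the polygon with vertices (7,7), (7,6.333), (4,5.667), (4,7).
By the shoelace formula its area is 3.00.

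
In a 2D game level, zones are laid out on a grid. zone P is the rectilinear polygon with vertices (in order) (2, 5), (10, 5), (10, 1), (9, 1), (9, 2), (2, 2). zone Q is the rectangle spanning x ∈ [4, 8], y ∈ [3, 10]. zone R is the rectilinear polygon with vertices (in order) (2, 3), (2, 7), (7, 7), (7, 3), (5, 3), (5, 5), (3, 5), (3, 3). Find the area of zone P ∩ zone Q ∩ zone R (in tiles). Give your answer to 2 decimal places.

4.00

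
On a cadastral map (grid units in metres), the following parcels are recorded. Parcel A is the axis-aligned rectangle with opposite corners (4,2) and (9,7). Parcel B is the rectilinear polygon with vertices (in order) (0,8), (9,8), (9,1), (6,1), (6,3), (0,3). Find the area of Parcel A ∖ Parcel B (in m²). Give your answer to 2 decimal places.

2.00

|Parcel A| = 25, |Parcel A∩Parcel B| = 23.
|Parcel A ∖ Parcel B| = |Parcel A| − |Parcel A∩Parcel B| = 25 − 23 = 2.00.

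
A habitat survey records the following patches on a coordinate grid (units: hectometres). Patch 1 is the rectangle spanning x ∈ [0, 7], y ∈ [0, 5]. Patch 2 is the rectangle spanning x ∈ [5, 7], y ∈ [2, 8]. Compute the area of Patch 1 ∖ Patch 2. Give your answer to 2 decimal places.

|Patch 1∩Patch 2|: x∈[5,7], y∈[2,5] → 2·3 = 6.
|Patch 1| = 35.
|Patch 1 ∖ Patch 2| = |Patch 1| − |Patch 1∩Patch 2| = 35 − 6 = 29.00.

29.00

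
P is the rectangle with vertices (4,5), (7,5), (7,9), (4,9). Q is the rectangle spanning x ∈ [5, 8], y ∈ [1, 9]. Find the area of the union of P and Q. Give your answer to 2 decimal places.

By inclusion–exclusion:
Individual areas: |P| = 12, |Q| = 24.
|P∩Q|: x∈[5,7], y∈[5,9] → 2·4 = 8.
|P ∪ Q| = 36 − 8 = 28.00.

28.00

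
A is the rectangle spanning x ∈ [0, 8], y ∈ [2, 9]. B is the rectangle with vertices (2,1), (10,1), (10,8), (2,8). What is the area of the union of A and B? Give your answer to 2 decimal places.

By inclusion–exclusion:
Individual areas: |A| = 56, |B| = 56.
|A∩B|: x∈[2,8], y∈[2,8] → 6·6 = 36.
|A ∪ B| = 112 − 36 = 76.00.

76.00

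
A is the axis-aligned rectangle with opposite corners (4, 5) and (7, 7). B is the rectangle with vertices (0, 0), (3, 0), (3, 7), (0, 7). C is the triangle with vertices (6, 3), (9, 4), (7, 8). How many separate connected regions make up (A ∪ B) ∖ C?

(A ∪ B) ∖ C splits into 2 disjoint pieces (area 5.2, area 21).

2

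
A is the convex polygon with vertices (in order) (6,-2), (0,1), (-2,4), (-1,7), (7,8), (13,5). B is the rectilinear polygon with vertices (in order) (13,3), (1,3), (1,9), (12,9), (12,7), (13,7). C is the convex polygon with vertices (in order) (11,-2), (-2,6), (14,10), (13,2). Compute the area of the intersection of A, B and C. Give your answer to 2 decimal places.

The intersection is the polygon with vertices (13,5), (11,3), (2.875,3), (1,4.154), (1,6.75), (5,7.75), (7,8).
By the shoelace formula its area is 44.67.

44.67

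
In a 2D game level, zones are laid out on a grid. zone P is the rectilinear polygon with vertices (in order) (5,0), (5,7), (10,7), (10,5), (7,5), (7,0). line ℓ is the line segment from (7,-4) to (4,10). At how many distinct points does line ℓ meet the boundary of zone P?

2

The segment meets the boundary at (5,5.333), (6.143,0).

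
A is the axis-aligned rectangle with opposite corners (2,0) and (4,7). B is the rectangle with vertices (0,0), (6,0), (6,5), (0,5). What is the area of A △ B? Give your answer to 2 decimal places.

24.00

|A∩B|: x∈[2,4], y∈[0,5] → 2·5 = 10.
|A △ B| = |A| + |B| − 2·|A∩B| = 14 + 30 − 20 = 24.00.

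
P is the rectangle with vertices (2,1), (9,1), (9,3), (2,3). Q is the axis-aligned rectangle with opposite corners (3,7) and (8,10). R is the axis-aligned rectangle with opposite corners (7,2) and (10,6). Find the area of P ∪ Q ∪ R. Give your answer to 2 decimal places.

By inclusion–exclusion:
Individual areas: |P| = 14, |Q| = 15, |R| = 12.
|P∩Q| = 0 (no overlap).
|P∩R|: x∈[7,9], y∈[2,3] → 2·1 = 2.
|Q∩R| = 0 (no overlap).
|P∩Q∩R| = 0.
|P ∪ Q ∪ R| = 41 − 2 + 0 = 39.00.

39.00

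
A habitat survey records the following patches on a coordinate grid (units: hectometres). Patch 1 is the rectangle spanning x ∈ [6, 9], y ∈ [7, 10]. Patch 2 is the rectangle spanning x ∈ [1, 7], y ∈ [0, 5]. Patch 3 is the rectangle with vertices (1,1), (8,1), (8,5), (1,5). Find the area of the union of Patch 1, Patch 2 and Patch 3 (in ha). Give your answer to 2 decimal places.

By inclusion–exclusion:
Individual areas: |Patch 1| = 9, |Patch 2| = 30, |Patch 3| = 28.
|Patch 1∩Patch 2| = 0 (no overlap).
|Patch 1∩Patch 3| = 0 (no overlap).
|Patch 2∩Patch 3|: x∈[1,7], y∈[1,5] → 6·4 = 24.
|Patch 1∩Patch 2∩Patch 3| = 0.
|Patch 1 ∪ Patch 2 ∪ Patch 3| = 67 − 24 + 0 = 43.00.

43.00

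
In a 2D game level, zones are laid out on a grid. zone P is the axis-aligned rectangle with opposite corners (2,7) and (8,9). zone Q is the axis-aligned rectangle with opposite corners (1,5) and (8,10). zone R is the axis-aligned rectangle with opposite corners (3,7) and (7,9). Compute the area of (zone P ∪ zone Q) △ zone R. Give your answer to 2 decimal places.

|zone P ∪ zone Q| = 35.
|(zone P ∪ zone Q) ∩ zone R| = 8.
|(zone P ∪ zone Q) △ zone R| = 35 + 8 − 16 = 27.00.

27.00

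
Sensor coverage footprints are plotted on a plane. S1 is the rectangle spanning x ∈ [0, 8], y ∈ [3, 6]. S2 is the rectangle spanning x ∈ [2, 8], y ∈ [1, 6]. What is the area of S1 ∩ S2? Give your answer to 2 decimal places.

|S1∩S2|: x∈[2,8], y∈[3,6] → 6·3 = 18.

18.00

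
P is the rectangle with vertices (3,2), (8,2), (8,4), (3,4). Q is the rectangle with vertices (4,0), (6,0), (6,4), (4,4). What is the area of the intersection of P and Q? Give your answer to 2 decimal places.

|P∩Q|: x∈[4,6], y∈[2,4] → 2·2 = 4.

4.00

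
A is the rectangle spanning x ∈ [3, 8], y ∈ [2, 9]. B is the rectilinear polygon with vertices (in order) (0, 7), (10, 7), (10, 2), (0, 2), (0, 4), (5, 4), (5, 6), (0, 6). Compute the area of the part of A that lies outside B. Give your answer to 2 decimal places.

|A| = 35, |A∩B| = 21.
|A ∖ B| = |A| − |A∩B| = 35 − 21 = 14.00.

14.00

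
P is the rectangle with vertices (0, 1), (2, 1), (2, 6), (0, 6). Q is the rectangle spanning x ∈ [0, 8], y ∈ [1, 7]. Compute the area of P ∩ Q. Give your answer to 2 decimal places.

|P∩Q|: x∈[0,2], y∈[1,6] → 2·5 = 10.

10.00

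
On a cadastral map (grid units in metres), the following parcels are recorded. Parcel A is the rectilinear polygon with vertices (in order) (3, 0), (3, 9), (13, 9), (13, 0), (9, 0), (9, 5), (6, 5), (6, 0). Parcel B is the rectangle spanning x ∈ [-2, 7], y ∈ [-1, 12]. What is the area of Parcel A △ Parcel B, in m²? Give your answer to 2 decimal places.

|Parcel A| = 75, |Parcel B| = 117, |Parcel A∩Parcel B| = 31.
|Parcel A △ Parcel B| = |Parcel A| + |Parcel B| − 2·|Parcel A∩Parcel B| = 75 + 117 − 62 = 130.00.

130.00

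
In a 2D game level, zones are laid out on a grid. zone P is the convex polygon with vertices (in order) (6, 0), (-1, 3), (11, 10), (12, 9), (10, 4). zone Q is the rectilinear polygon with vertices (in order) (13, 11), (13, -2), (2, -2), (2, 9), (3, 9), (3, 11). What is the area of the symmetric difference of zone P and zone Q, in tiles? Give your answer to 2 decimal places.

94.11

|zone P| = 56, |zone Q| = 141, |zone P∩zone Q| = 51.4464.
|zone P △ zone Q| = |zone P| + |zone Q| − 2·|zone P∩zone Q| = 56 + 141 − 102.8929 = 94.11.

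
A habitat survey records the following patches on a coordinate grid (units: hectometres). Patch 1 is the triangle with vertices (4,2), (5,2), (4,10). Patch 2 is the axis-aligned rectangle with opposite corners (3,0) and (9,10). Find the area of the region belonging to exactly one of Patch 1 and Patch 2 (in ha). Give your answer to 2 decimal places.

56.00

|Patch 1| = 4, |Patch 2| = 60, |Patch 1∩Patch 2| = 4.
|Patch 1 △ Patch 2| = |Patch 1| + |Patch 2| − 2·|Patch 1∩Patch 2| = 4 + 60 − 8 = 56.00.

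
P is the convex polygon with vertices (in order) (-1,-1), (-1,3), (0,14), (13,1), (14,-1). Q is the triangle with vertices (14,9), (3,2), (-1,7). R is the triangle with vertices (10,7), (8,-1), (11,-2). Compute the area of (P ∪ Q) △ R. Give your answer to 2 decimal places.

124.76

|P ∪ Q| = 132.0684.
|(P ∪ Q) ∩ R| = 10.1527.
|(P ∪ Q) △ R| = 132.0684 + 13 − 20.3054 = 124.76.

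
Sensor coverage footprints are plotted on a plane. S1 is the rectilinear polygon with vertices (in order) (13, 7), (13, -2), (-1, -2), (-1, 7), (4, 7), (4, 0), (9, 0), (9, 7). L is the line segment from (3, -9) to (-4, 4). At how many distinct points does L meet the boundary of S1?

2

The segment meets the boundary at (-1,-1.571), (-0.769,-2).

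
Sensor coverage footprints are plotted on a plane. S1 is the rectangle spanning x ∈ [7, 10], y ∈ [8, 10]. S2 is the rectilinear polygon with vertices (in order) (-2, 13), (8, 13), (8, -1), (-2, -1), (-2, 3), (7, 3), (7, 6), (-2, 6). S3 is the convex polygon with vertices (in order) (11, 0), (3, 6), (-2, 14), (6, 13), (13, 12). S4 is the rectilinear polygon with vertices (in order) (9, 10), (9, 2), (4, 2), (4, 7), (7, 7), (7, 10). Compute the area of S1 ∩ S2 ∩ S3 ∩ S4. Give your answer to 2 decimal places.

The intersection is the polygon with vertices (8,10), (8,8), (7,8), (7,10).
By the shoelace formula its area is 2.00.

2.00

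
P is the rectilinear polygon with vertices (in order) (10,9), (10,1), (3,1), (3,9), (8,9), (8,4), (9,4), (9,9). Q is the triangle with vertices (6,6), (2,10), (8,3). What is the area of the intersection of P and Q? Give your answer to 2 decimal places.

1.92

The intersection is the polygon with vertices (3,9), (6,6), (8,3), (3,8.833).
By the shoelace formula its area is 1.92.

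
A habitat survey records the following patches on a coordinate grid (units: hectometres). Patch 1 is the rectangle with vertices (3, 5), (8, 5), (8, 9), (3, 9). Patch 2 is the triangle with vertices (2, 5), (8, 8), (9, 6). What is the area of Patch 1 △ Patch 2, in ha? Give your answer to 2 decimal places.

15.00

|Patch 1| = 20, |Patch 2| = 7.5, |Patch 1∩Patch 2| = 6.25.
|Patch 1 △ Patch 2| = |Patch 1| + |Patch 2| − 2·|Patch 1∩Patch 2| = 20 + 7.5 − 12.5 = 15.00.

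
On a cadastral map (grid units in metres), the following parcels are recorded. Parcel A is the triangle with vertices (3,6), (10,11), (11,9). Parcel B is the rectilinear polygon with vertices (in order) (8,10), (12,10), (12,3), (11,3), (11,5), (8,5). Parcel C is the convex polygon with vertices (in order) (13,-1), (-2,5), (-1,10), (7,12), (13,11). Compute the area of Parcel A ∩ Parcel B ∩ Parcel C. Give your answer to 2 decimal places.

4.31

The intersection is the polygon with vertices (10.5,10), (11,9), (8,7.875), (8,9.571), (8.6,10).
By the shoelace formula its area is 4.31.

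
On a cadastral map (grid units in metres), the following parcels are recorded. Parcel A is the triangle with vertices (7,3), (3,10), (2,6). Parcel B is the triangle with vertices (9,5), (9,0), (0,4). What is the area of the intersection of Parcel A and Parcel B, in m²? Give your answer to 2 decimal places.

1.37

The intersection is the polygon with vertices (7,3), (4.5,4.5), (6.045,4.672).
By the shoelace formula its area is 1.37.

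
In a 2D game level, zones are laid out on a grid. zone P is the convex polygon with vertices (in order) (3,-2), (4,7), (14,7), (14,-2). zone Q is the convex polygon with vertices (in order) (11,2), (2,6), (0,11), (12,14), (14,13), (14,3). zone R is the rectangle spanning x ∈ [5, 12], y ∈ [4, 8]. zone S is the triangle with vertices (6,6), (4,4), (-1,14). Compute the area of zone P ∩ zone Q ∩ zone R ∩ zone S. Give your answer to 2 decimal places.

1.06

The intersection is the polygon with vertices (5,7), (5.125,7), (6,6), (5,5).
By the shoelace formula its area is 1.06.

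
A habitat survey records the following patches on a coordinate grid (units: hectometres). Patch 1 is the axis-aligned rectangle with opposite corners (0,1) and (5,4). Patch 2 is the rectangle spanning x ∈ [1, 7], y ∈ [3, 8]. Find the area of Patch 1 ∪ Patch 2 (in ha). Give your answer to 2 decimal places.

By inclusion–exclusion:
Individual areas: |Patch 1| = 15, |Patch 2| = 30.
|Patch 1∩Patch 2|: x∈[1,5], y∈[3,4] → 4·1 = 4.
|Patch 1 ∪ Patch 2| = 45 − 4 = 41.00.

41.00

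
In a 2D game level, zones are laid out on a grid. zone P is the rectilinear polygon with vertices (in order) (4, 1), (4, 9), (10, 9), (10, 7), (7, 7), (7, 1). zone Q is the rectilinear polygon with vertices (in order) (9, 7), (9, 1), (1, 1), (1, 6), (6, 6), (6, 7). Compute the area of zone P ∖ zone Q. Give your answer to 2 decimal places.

|zone P| = 30, |zone P∩zone Q| = 16.
|zone P ∖ zone Q| = |zone P| − |zone P∩zone Q| = 30 − 16 = 14.00.

14.00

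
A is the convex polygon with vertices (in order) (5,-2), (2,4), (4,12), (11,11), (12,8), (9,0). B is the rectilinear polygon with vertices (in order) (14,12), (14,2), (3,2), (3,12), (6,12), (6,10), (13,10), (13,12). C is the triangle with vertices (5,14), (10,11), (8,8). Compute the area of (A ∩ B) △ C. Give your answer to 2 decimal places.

74.13

|A ∩ B| = 68.2976.
|(A ∩ B) ∩ C| = 2.3333.
|(A ∩ B) △ C| = 68.2976 + 10.5 − 4.6667 = 74.13.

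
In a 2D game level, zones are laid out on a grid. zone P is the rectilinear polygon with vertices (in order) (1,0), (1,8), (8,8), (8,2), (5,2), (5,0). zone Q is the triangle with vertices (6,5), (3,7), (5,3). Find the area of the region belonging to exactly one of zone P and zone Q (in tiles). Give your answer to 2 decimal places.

46.00

|zone P| = 50, |zone Q| = 4, |zone P∩zone Q| = 4.
|zone P △ zone Q| = |zone P| + |zone Q| − 2·|zone P∩zone Q| = 50 + 4 − 8 = 46.00.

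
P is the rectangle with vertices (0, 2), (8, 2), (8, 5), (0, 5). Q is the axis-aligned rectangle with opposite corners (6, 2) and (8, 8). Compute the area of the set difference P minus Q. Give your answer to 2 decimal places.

|P∩Q|: x∈[6,8], y∈[2,5] → 2·3 = 6.
|P| = 24.
|P ∖ Q| = |P| − |P∩Q| = 24 − 6 = 18.00.

18.00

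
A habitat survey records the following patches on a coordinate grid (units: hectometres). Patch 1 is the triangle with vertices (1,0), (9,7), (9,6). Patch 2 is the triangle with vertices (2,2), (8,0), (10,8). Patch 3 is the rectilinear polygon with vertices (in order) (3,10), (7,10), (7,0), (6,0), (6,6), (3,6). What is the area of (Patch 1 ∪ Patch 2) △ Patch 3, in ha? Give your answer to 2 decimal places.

|Patch 1 ∪ Patch 2| = 26.2599.
|(Patch 1 ∪ Patch 2) ∩ Patch 3| = 4.875.
|(Patch 1 ∪ Patch 2) △ Patch 3| = 26.2599 + 22 − 9.75 = 38.51.

38.51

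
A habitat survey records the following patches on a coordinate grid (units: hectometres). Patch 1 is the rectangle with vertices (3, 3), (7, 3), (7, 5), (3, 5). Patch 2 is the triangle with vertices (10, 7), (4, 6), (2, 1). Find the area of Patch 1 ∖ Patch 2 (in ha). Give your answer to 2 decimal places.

2.49

|Patch 1| = 8, |Patch 1∩Patch 2| = 5.5083.
|Patch 1 ∖ Patch 2| = |Patch 1| − |Patch 1∩Patch 2| = 8 − 5.5083 = 2.49.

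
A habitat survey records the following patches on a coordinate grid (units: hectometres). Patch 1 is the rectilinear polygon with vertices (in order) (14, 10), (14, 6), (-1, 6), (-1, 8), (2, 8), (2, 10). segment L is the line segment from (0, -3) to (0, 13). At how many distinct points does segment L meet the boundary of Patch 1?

2

The segment meets the boundary at (0,8), (0,6).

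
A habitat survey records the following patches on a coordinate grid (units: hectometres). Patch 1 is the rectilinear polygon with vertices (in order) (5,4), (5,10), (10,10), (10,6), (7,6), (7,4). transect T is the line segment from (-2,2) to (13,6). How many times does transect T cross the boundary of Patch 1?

The segment meets the boundary at (7,4.4), (5.5,4).

2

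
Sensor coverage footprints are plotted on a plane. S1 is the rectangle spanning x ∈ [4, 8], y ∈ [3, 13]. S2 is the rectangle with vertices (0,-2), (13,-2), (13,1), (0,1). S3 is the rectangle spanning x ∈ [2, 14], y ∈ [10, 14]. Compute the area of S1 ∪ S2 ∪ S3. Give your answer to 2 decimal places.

115.00

By inclusion–exclusion:
Individual areas: |S1| = 40, |S2| = 39, |S3| = 48.
|S1∩S2| = 0 (no overlap).
|S1∩S3|: x∈[4,8], y∈[10,13] → 4·3 = 12.
|S2∩S3| = 0 (no overlap).
|S1∩S2∩S3| = 0.
|S1 ∪ S2 ∪ S3| = 127 − 12 + 0 = 115.00.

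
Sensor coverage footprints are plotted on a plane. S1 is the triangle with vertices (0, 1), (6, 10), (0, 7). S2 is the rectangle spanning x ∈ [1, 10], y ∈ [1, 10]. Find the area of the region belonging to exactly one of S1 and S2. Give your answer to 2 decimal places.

|S1| = 18, |S2| = 81, |S1∩S2| = 12.5.
|S1 △ S2| = |S1| + |S2| − 2·|S1∩S2| = 18 + 81 − 25 = 74.00.

74.00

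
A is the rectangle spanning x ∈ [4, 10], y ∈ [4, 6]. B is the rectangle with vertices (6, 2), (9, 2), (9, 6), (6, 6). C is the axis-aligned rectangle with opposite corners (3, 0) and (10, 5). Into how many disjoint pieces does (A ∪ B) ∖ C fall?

(A ∪ B) ∖ C is a single connected region.

1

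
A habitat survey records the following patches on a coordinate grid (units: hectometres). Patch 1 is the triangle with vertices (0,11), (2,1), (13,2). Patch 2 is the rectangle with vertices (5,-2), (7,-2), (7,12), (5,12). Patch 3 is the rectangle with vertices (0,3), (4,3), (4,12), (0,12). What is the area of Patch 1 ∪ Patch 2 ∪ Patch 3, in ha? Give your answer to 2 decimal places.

88.97

By inclusion–exclusion:
Individual areas: |Patch 1| = 56, |Patch 2| = 28, |Patch 3| = 36.
|Patch 1∩Patch 2| = 10.965.
|Patch 1∩Patch 3| = 20.0615.
|Patch 2∩Patch 3| = 0 (no overlap).
|Patch 1∩Patch 2∩Patch 3| = 0.
|Patch 1 ∪ Patch 2 ∪ Patch 3| = 120 − 31.0266 + 0 = 88.97.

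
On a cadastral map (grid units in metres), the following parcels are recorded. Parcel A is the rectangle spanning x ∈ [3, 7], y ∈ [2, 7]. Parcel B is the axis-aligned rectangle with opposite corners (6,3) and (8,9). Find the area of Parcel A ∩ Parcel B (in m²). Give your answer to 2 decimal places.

|Parcel A∩Parcel B|: x∈[6,7], y∈[3,7] → 1·4 = 4.

4.00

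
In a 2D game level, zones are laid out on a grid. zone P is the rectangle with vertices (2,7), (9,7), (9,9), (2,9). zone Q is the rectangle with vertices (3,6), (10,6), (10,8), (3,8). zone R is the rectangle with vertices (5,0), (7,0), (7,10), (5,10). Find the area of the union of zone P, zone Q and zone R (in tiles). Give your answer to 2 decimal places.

By inclusion–exclusion:
Individual areas: |zone P| = 14, |zone Q| = 14, |zone R| = 20.
|zone P∩zone Q|: x∈[3,9], y∈[7,8] → 6·1 = 6.
|zone P∩zone R|: x∈[5,7], y∈[7,9] → 2·2 = 4.
|zone Q∩zone R|: x∈[5,7], y∈[6,8] → 2·2 = 4.
|zone P∩zone Q∩zone R| = 2.
|zone P ∪ zone Q ∪ zone R| = 48 − 14 + 2 = 36.00.

36.00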